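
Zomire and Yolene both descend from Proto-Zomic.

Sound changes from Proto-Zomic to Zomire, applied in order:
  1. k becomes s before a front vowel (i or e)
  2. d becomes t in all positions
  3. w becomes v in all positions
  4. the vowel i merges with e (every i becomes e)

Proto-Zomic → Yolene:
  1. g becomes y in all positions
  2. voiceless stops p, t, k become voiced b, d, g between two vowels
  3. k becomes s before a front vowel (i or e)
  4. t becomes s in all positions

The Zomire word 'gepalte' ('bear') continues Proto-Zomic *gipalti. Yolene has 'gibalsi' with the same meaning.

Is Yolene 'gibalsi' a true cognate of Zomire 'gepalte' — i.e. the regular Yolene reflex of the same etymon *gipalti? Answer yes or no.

no

Derive the expected Yolene reflex of *gipalti:
Yolene: *gipalti > yipalti > yibalti > yibalsi  (by unconditioned shift, intervocalic voicing, unconditioned shift)
The regular Yolene reflex would be 'yibalsi', but the attested form is 'gibalsi'. The correspondence is irregular, so they are not cognates (the Yolene form has a different source).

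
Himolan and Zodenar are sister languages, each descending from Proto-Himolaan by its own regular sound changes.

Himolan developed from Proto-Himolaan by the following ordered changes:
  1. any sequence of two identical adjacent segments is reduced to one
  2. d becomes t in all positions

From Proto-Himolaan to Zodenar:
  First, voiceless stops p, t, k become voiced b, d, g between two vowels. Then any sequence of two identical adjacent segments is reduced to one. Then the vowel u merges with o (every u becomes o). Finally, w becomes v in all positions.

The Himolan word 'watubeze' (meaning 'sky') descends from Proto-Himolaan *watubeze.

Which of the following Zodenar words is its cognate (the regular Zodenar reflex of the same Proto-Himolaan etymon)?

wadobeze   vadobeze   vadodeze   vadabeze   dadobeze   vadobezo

vadobeze

Zodenar: *watubeze > wadubeze > wadobeze > vadobeze  (by intervocalic voicing, vowel merger, unconditioned shift)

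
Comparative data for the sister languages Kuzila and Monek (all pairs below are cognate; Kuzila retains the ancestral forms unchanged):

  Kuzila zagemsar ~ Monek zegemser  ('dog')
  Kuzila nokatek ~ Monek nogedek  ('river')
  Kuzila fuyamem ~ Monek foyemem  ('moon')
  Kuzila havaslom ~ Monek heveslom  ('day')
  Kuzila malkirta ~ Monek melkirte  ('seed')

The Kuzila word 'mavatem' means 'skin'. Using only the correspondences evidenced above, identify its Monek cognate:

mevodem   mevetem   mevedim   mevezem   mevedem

mevedem

havaslom ~ heveslom — Kuzila a corresponds to Monek e after a consonant, before a labial obstruent.
zagemsar ~ zegemser, nokatek ~ nogedek — Kuzila a corresponds to Monek e after a consonant, before a consonant other than r, m, n, p, b, f, v.
nokatek ~ nogedek — Kuzila t corresponds to Monek d between vowels (before a front vowel).
Applying these to Kuzila 'mavatem':
  mavatem → mevatem   (a→e after a consonant, before a labial obstruent)
  mevatem → mevetem   (a→e after a consonant, before a consonant other than r, m, n, p, b, f, v)
  mevetem → mevedem   (t→d between vowels (before a front vowel))
So the Monek cognate is 'mevedem'.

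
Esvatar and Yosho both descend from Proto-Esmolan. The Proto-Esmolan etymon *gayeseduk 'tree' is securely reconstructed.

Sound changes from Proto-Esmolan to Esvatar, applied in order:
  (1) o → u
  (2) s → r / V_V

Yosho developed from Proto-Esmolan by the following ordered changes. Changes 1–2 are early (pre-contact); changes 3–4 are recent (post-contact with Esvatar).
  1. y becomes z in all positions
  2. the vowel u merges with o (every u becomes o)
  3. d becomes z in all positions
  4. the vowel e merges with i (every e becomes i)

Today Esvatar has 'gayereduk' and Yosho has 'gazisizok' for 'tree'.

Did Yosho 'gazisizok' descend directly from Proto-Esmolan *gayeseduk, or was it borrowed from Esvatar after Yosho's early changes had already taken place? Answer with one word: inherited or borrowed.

inherited

If inherited, *gayeseduk would pass through all of Yosho's changes:
Yosho: start from *gayeseduk.
  rule 1 (unconditioned shift): gayeseduk → gazeseduk
  rule 2 (vowel merger): gazeseduk → gazesedok
  rule 3 (unconditioned shift): gazesedok → gazesezok
  rule 4 (vowel merger): gazesezok → gazisizok
  ⇒ Yosho gazisizok
If borrowed from Esvatar 'gayereduk' after the early changes, it would undergo only the recent ones:
  rule 3 (unconditioned shift): gayereduk → gayerezuk
  rule 4 (vowel merger): gayerezuk → gayirizuk
  ⇒ as a loan: gayirizuk
Yosho 'gazisizok' matches the inherited outcome exactly, so it is an inherited cognate, not a loan.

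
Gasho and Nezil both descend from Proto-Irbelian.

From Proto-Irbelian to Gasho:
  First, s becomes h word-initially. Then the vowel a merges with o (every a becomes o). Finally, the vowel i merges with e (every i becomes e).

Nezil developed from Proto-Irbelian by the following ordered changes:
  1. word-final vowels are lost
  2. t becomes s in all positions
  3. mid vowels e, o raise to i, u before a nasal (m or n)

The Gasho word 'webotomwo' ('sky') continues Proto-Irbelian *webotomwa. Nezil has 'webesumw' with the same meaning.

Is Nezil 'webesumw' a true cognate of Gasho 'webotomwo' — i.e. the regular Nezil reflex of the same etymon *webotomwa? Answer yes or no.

Derive the expected Nezil reflex of *webotomwa:
Nezil: *webotomwa > webotomw > webosomw > webosumw  (by apocope, unconditioned shift, pre-nasal raising)
The regular Nezil reflex would be 'webosumw', but the attested form is 'webesumw'. The correspondence is irregular, so they are not cognates (the Nezil form has a different source).

no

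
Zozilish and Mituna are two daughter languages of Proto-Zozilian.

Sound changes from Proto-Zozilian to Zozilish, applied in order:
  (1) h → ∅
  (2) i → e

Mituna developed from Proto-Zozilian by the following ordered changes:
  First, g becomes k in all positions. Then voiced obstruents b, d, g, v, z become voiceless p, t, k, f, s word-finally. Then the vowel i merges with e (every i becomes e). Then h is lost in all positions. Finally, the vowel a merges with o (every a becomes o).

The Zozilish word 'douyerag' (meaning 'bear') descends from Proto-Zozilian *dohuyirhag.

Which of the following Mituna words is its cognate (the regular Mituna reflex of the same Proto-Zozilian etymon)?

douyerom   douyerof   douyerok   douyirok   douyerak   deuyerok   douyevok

douyerok

Mituna: *dohuyirhag > dohuyirhak > dohuyerhak > douyerak > douyerok  (by unconditioned shift, vowel merger, h-loss, vowel merger)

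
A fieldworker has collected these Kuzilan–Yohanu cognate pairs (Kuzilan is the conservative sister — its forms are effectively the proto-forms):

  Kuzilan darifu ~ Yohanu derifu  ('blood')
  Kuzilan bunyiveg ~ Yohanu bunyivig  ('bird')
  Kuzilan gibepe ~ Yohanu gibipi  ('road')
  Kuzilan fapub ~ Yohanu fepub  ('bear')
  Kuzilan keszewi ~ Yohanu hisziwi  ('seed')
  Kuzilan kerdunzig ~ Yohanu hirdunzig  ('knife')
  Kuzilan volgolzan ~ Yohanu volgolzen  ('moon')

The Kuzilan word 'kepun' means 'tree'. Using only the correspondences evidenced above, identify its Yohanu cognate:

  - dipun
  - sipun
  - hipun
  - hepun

hipun

keszewi ~ hisziwi, kerdunzig ~ hirdunzig — Kuzilan k corresponds to Yohanu h word-initially before a front vowel.
gibepe ~ gibipi — Kuzilan e corresponds to Yohanu i after a consonant, before a labial obstruent.
Applying these to Kuzilan 'kepun':
  kepun → hepun   (k→h word-initially before a front vowel)
  hepun → hipun   (e→i after a consonant, before a labial obstruent)
So the Yohanu cognate is 'hipun'.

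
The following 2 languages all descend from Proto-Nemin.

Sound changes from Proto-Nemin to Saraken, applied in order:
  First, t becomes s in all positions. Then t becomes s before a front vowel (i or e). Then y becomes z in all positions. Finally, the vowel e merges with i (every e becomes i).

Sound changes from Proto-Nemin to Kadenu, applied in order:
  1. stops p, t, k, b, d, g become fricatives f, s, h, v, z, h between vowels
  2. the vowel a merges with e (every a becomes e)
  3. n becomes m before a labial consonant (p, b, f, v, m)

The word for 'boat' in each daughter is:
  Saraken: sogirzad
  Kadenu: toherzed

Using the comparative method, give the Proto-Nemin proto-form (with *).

Position 3: Saraken has g, Kadenu has h. Saraken preserves g here (none of its changes turn any other segment into g), so the proto-segment is *g.
Position 7: Saraken has a, Kadenu has e. Saraken preserves a here (none of its changes turn any other segment into a), so the proto-segment is *a.
Verify the candidate proto-form against each daughter:
Saraken: *togerzad > sogerzad > sogirzad  (by unconditioned shift, vowel merger)
Kadenu: *togerzad
  togerzad → toherzad   [intervocalic lenition]
  toherzad → toherzed   [vowel merger]
  toherzed (rule 3 does not apply)
  giving Kadenu toherzed.
No other proto-form is consistent with every reflex, so the reconstruction is *togerzad.

*togerzad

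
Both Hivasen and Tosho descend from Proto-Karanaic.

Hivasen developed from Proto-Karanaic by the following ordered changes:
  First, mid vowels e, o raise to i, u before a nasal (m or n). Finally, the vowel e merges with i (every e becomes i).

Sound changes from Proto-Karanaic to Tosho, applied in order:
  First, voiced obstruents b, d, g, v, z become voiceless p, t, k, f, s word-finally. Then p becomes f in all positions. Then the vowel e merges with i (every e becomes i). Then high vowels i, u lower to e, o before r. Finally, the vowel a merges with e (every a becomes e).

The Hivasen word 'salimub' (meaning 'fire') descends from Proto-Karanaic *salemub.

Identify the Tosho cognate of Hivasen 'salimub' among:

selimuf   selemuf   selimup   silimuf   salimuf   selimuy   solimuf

Tosho: *salemub
  salemub → salemup   [final devoicing]
  salemup → salemuf   [unconditioned shift]
  salemuf → salimuf   [vowel merger]
  salimuf (rule 4 does not apply)
  salimuf → selimuf   [vowel merger]
  giving Tosho selimuf.
The other candidates each miss or misapply at least one Tosho change.

selimuf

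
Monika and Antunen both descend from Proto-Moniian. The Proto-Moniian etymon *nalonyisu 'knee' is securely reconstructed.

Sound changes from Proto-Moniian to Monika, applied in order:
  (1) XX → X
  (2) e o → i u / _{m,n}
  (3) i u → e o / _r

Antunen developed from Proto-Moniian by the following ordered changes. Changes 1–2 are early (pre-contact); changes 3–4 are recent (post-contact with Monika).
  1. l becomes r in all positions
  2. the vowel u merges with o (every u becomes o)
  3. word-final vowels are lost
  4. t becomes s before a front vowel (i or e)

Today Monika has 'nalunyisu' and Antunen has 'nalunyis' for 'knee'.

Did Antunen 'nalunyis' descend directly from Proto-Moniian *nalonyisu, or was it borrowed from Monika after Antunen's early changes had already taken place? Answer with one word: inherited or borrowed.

borrowed

If inherited, *nalonyisu would pass through all of Antunen's changes:
Antunen: start from *nalonyisu.
  rule 1 (unconditioned shift): nalonyisu → naronyisu
  rule 2 (vowel merger): naronyisu → naronyiso
  rule 3 (apocope): naronyiso → naronyis
  rule 4: no change — naronyis
  ⇒ Antunen naronyis
If borrowed from Monika 'nalunyisu' after the early changes, it would undergo only the recent ones:
  rule 3 (apocope): nalunyisu → nalunyis
  rule 4 (palatalisation): no change (nalunyis)
  ⇒ as a loan: nalunyis
Antunen 'nalunyis' matches the loan outcome 'nalunyis', not the inherited 'naronyis' — it skipped the early Antunen changes, so it was borrowed from Monika.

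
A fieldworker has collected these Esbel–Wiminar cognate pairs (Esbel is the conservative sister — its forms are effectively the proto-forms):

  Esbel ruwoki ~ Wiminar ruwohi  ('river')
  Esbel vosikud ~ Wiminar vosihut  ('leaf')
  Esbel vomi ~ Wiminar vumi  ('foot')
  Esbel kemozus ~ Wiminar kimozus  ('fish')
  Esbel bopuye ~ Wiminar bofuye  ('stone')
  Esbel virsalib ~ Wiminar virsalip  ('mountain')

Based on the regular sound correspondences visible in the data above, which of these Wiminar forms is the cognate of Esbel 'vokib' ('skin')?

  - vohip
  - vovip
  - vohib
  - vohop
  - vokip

vohip

ruwoki ~ ruwohi — Esbel k corresponds to Wiminar h between vowels (before a front vowel).
virsalib ~ virsalip — Esbel b corresponds to Wiminar p word-finally.
Applying these to Esbel 'vokib':
  vokib → vohib   (k→h between vowels (before a front vowel))
  vohib → vohip   (b→p word-finally)
So the Wiminar cognate is 'vohip'.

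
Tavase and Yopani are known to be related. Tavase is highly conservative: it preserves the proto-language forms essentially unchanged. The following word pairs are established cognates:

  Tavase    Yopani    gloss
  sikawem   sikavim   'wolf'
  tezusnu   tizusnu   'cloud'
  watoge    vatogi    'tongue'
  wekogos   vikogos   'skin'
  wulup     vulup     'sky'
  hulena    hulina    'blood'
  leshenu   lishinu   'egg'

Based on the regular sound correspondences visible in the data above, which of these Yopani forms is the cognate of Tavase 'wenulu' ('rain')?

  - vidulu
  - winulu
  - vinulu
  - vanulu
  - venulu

vinulu

wekogos ~ vikogos — Tavase w corresponds to Yopani v word-initially before a front vowel.
hulena ~ hulina, leshenu ~ lishinu — Tavase e corresponds to Yopani i after a consonant, before a nasal.
Applying these to Tavase 'wenulu':
  wenulu → venulu   (w→v word-initially before a front vowel)
  venulu → vinulu   (e→i after a consonant, before a nasal)
So the Yopani cognate is 'vinulu'.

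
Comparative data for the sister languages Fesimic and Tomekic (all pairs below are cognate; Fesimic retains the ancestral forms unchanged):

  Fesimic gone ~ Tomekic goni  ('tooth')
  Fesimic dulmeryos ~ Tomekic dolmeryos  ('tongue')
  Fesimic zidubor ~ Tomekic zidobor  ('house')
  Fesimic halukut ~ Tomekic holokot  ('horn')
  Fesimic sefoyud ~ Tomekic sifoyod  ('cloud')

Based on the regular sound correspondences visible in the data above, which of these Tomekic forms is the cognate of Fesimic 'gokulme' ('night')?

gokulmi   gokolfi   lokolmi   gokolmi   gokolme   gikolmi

dulmeryos ~ dolmeryos, halukut ~ holokot — Fesimic u corresponds to Tomekic o after a consonant, before a consonant other than r, m, n, p, b, f, v.
gone ~ goni — Fesimic e corresponds to Tomekic i word-finally.
Applying these to Fesimic 'gokulme':
  gokulme → gokolme   (u→o after a consonant, before a consonant other than r, m, n, p, b, f, v)
  gokolme → gokolmi   (e→i word-finally)
So the Tomekic cognate is 'gokolmi'.

gokolmi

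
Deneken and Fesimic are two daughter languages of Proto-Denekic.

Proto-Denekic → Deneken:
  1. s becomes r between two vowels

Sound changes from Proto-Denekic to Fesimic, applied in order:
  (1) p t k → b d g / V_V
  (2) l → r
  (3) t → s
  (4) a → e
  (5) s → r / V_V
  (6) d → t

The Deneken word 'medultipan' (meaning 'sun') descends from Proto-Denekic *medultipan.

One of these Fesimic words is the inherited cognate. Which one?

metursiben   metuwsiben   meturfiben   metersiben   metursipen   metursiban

metursiben

Fesimic: *medultipan > medultiban > medurtiban > medursiban > medursiben > metursiben  (by intervocalic voicing, unconditioned shift, unconditioned shift, vowel merger, unconditioned shift)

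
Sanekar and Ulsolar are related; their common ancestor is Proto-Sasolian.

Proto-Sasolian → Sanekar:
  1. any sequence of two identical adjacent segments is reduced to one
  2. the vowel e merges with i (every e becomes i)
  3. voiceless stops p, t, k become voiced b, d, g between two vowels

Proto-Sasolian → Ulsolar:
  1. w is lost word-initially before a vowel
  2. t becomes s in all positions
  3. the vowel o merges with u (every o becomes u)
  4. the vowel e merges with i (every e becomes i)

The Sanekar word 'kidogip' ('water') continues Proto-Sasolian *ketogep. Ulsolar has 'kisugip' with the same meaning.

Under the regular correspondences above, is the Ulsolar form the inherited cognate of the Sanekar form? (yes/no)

Derive the expected Ulsolar reflex of *ketogep:
Ulsolar: *ketogep > kesogep > kesugep > kisugip  (by unconditioned shift, vowel merger, vowel merger)
Ulsolar 'kisugip' matches the regular reflex exactly, so the pair is cognate.

yes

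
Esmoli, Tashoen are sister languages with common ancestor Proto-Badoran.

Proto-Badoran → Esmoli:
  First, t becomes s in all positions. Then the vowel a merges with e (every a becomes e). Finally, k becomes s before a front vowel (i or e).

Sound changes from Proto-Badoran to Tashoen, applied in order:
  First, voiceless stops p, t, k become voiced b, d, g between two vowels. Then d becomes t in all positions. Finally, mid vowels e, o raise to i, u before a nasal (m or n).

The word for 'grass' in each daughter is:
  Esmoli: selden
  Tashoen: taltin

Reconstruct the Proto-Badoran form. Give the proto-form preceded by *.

*talden

Position 2: Esmoli has e, Tashoen has a. Tashoen preserves a here (none of its changes turn any other segment into a), so the proto-segment is *a.
Position 1: Esmoli has s, Tashoen has t. Taking the neighbouring segments as reconstructed: Esmoli s could go back to *t or *k or *s; Tashoen t could go back to *t or *d — the one source consistent with every daughter is *t.
Position 5: Esmoli has e, Tashoen has i. Taking the neighbouring segments as reconstructed: Esmoli e could go back to *a or *e; Tashoen i could go back to *e or *i — the one source consistent with every daughter is *e.
Continuing position by position gives *talden; check it forward:
Esmoli: start from *talden.
  rule 1 (unconditioned shift): talden → salden
  rule 2 (vowel merger): salden → selden
  rule 3: no change — selden
  ⇒ Esmoli selden
Tashoen: *talden
  talden (rule 1 does not apply)
  talden → talten   [unconditioned shift]
  talten → taltin   [pre-nasal raising]
  giving Tashoen taltin.
Only *talden yields all of Esmoli selden, Tashoen taltin.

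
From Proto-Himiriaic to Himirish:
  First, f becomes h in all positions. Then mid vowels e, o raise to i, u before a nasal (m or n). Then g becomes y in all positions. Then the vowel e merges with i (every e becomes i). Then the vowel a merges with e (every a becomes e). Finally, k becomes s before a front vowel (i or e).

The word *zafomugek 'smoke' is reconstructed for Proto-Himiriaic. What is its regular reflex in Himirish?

zehumuyik

Himirish: start from *zafomugek.
  rule 1 (unconditioned shift): zafomugek → zahomugek
  rule 2 (pre-nasal raising): zahomugek → zahumugek
  rule 3 (unconditioned shift): zahumugek → zahumuyek
  rule 4 (vowel merger): zahumuyek → zahumuyik
  rule 5 (vowel merger): zahumuyik → zehumuyik
  rule 6: no change — zehumuyik
  ⇒ Himirish zehumuyik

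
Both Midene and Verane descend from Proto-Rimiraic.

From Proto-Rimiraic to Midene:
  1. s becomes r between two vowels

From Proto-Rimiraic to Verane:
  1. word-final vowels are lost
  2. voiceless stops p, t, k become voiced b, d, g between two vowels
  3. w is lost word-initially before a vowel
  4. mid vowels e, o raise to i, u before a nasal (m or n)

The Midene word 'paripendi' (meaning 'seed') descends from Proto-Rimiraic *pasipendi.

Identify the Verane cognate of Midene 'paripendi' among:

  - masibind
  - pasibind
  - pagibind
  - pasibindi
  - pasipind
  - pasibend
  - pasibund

pasibind

Verane: *pasipendi > pasipend > pasibend > pasibind  (by apocope, intervocalic voicing, pre-nasal raising)
Only 'pasibind' matches the regular Verane development of *pasipendi.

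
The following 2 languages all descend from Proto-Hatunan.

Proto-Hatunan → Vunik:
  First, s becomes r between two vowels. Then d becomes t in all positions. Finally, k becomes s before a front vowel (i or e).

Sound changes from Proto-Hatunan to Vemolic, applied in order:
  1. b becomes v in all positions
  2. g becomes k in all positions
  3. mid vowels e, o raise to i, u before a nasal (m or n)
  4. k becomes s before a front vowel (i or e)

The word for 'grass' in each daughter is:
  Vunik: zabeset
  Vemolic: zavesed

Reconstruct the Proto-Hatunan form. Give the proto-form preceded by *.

*zabeked

Position 7: Vunik has t, Vemolic has d. Vemolic preserves d here (none of its changes turn any other segment into d), so the proto-segment is *d.
Position 5: Vunik has s, Vemolic has s. Taking the neighbouring segments as reconstructed: Vunik s can only go back to *k; Vemolic s could go back to *k or *g or *s — the one source consistent with every daughter is *k.
Continuing position by position gives *zabeked; check it forward:
Vunik: *zabeked
  zabeked (rule 1 does not apply)
  zabeked → zabeket   [unconditioned shift]
  zabeket → zabeset   [palatalisation]
  giving Vunik zabeset.
Vemolic: *zabeked > zaveked > zavesed  (by unconditioned shift, palatalisation)
No other proto-form is consistent with every reflex, so the reconstruction is *zabeked.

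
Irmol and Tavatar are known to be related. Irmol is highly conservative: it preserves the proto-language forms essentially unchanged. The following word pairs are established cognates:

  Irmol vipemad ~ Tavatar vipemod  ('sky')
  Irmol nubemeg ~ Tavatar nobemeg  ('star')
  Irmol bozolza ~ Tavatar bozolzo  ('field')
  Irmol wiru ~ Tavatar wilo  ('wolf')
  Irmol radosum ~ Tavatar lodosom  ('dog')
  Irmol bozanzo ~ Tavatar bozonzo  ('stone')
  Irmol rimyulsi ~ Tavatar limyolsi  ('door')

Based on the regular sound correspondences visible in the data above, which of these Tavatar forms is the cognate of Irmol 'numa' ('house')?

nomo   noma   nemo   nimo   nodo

radosum ~ lodosom — Irmol u corresponds to Tavatar o after a consonant, before a nasal.
bozolza ~ bozolzo — Irmol a corresponds to Tavatar o word-finally.
Applying these to Irmol 'numa':
  numa → noma   (u→o after a consonant, before a nasal)
  noma → nomo   (a→o word-finally)
So the Tavatar cognate is 'nomo'.

nomo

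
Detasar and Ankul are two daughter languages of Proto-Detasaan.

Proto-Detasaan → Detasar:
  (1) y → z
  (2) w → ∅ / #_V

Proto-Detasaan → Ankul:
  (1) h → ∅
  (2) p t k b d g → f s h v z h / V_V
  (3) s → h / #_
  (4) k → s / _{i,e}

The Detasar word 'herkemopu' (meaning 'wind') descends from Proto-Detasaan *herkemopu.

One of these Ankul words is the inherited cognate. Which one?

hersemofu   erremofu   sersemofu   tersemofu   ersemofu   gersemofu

Ankul: *herkemopu > erkemopu > erkemofu > ersemofu  (by h-loss, intervocalic lenition, palatalisation)
The other candidates each miss or misapply at least one Ankul change.

ersemofu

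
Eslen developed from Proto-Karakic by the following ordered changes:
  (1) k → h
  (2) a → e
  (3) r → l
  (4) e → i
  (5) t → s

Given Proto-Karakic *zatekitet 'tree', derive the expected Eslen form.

zisihisis

Eslen: start from *zatekitet.
  rule 1 (unconditioned shift): zatekitet → zatehitet
  rule 2 (vowel merger): zatehitet → zetehitet
  rule 3: no change — zetehitet
  rule 4 (vowel merger): zetehitet → zitihitit
  rule 5 (unconditioned shift): zitihitit → zisihisis
  ⇒ Eslen zisihisis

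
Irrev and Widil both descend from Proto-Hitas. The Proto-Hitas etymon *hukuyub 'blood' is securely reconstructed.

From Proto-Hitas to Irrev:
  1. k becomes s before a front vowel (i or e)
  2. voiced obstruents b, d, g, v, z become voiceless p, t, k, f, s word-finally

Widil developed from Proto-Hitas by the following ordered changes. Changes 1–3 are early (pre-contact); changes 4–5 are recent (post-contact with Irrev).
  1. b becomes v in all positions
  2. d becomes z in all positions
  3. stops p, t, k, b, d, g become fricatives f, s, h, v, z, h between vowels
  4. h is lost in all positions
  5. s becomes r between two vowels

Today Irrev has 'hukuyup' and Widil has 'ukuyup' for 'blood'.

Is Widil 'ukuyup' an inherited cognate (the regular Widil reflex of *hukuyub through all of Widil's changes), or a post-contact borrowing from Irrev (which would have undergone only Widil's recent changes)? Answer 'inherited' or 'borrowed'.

borrowed

If inherited, *hukuyub would pass through all of Widil's changes:
Widil: start from *hukuyub.
  rule 1 (unconditioned shift): hukuyub → hukuyuv
  rule 2: no change — hukuyuv
  rule 3 (intervocalic lenition): hukuyuv → huhuyuv
  rule 4 (h-loss): huhuyuv → uuyuv
  rule 5: no change — uuyuv
  ⇒ Widil uuyuv
If borrowed from Irrev 'hukuyup' after the early changes, it would undergo only the recent ones:
  rule 4 (h-loss): hukuyup → ukuyup
  rule 5 (rhotacism): no change (ukuyup)
  ⇒ as a loan: ukuyup
Widil 'ukuyup' matches the loan outcome 'ukuyup', not the inherited 'uuyuv' — it skipped the early Widil changes, so it was borrowed from Irrev.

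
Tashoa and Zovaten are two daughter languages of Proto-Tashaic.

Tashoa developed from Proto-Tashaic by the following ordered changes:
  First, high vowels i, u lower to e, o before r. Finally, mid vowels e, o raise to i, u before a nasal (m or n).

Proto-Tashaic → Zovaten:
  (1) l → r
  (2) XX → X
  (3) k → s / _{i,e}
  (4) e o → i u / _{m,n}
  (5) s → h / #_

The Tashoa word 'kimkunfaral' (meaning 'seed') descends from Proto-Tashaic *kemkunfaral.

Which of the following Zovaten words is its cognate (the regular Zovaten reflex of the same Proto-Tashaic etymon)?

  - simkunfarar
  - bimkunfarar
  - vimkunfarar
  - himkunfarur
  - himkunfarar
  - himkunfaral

himkunfarar

Zovaten: *kemkunfaral > kemkunfarar > semkunfarar > simkunfarar > himkunfarar  (by unconditioned shift, palatalisation, pre-nasal raising, debuccalisation)
The other candidates each miss or misapply at least one Zovaten change.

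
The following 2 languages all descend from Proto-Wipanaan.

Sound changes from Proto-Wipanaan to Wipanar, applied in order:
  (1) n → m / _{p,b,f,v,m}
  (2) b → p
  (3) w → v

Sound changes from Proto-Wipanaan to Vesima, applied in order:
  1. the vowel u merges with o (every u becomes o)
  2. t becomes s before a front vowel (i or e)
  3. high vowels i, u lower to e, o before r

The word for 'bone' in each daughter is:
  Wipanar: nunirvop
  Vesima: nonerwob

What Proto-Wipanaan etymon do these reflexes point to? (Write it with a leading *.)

*nunirwob

Position 4: Wipanar has i, Vesima has e. Wipanar preserves i here (none of its changes turn any other segment into i), so the proto-segment is *i.
Position 2: Wipanar has u, Vesima has o. Wipanar preserves u here (none of its changes turn any other segment into u), so the proto-segment is *u.
Position 8: Wipanar has p, Vesima has b. Vesima preserves b here (none of its changes turn any other segment into b), so the proto-segment is *b.
Verify the candidate proto-form against each daughter:
Wipanar: *nunirwob
  nunirwob (rule 1 does not apply)
  nunirwob → nunirwop   [unconditioned shift]
  nunirwop → nunirvop   [unconditioned shift]
  giving Wipanar nunirvop.
Vesima: start from *nunirwob.
  rule 1 (vowel merger): nunirwob → nonirwob
  rule 2: no change — nonirwob
  rule 3 (pre-rhotic lowering): nonirwob → nonerwob
  ⇒ Vesima nonerwob
*nunirwob is the unique common source.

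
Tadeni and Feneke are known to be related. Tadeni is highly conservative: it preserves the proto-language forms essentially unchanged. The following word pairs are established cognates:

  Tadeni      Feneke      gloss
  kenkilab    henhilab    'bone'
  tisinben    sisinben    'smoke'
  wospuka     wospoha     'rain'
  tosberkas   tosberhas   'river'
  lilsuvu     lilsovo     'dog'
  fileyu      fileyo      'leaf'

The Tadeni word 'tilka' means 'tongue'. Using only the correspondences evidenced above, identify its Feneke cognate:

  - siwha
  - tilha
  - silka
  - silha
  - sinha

tisinben ~ sisinben — Tadeni t corresponds to Feneke s word-initially before a front vowel.
tosberkas ~ tosberhas — Tadeni k corresponds to Feneke h after a consonant, before a back vowel.
Applying these to Tadeni 'tilka':
  tilka → silka   (t→s word-initially before a front vowel)
  silka → silha   (k→h after a consonant, before a back vowel)
So the Feneke cognate is 'silha'.

silha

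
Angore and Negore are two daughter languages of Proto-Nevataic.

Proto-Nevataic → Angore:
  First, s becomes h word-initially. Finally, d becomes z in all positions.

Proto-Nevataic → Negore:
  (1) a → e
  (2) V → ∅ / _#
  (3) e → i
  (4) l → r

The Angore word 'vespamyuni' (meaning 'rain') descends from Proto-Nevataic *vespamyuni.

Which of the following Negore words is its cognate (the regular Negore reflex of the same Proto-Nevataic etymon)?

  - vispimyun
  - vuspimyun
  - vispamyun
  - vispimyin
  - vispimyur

vispimyun

Negore: *vespamyuni
  vespamyuni → vespemyuni   [vowel merger]
  vespemyuni → vespemyun   [apocope]
  vespemyun → vispimyun   [vowel merger]
  vispimyun (rule 4 does not apply)
  giving Negore vispimyun.
Among the options, 'vispimyun' alone shows every Negore change applied in order.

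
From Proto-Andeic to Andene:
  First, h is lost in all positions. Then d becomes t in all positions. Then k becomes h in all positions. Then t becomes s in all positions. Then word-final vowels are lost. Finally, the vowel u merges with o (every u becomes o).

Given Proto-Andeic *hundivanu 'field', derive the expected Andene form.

Andene: *hundivanu
  hundivanu → undivanu   [h-loss]
  undivanu → untivanu   [unconditioned shift]
  untivanu (rule 3 does not apply)
  untivanu → unsivanu   [unconditioned shift]
  unsivanu → unsivan   [apocope]
  unsivan → onsivan   [vowel merger]
  giving Andene onsivan.

onsivan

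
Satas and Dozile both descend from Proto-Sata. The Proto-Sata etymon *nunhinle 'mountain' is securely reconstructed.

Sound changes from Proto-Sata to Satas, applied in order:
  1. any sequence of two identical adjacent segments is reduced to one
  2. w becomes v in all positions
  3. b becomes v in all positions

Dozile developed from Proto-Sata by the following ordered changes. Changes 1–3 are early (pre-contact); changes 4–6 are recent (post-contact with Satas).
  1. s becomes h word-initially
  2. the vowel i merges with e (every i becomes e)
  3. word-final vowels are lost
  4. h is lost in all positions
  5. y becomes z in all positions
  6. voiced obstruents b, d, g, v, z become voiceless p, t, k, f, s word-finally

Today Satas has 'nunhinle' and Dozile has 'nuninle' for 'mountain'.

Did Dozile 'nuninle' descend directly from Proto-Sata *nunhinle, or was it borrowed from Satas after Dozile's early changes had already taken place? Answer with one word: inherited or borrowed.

borrowed

If inherited, *nunhinle would pass through all of Dozile's changes:
Dozile: *nunhinle > nunhenle > nunhenl > nunenl  (by vowel merger, apocope, h-loss)
If borrowed from Satas 'nunhinle' after the early changes, it would undergo only the recent ones:
  rule 4 (h-loss): nunhinle → nuninle
  rule 5 (unconditioned shift): no change (nuninle)
  rule 6 (final devoicing): no change (nuninle)
  ⇒ as a loan: nuninle
Dozile 'nuninle' matches the loan outcome 'nuninle', not the inherited 'nunenl' — it skipped the early Dozile changes, so it was borrowed from Satas.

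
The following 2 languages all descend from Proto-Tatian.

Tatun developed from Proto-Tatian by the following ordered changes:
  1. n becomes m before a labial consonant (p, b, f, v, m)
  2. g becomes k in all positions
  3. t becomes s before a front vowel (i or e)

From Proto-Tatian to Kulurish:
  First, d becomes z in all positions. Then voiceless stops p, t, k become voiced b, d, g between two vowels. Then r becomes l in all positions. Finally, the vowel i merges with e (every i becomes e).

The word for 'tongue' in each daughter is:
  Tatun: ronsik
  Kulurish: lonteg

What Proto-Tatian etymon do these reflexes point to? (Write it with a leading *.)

Position 5: Tatun has i, Kulurish has e. Tatun preserves i here (none of its changes turn any other segment into i), so the proto-segment is *i.
Position 6: Tatun has k, Kulurish has g. Taking the neighbouring segments as reconstructed: Tatun k could go back to *k or *g; Kulurish g can only go back to *g — the one source consistent with every daughter is *g.
Verify the candidate proto-form against each daughter:
Tatun: *rontig
  rontig (rule 1 does not apply)
  rontig → rontik   [unconditioned shift]
  rontik → ronsik   [palatalisation]
  giving Tatun ronsik.
Kulurish: start from *rontig.
  rule 1: no change — rontig
  rule 2: no change — rontig
  rule 3 (unconditioned shift): rontig → lontig
  rule 4 (vowel merger): lontig → lonteg
  ⇒ Kulurish lonteg
Only *rontig yields all of Tatun ronsik, Kulurish lonteg.

*rontig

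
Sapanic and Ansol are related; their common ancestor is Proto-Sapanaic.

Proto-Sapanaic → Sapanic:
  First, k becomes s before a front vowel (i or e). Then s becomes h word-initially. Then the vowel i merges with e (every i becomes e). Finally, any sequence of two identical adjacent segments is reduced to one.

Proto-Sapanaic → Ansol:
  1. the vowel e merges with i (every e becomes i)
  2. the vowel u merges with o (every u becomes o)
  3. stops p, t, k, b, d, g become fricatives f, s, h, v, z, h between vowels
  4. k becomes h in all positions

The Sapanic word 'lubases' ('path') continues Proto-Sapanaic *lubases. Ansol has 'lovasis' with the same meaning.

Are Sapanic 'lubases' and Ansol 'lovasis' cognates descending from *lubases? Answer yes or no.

yes

Derive the expected Ansol reflex of *lubases:
Ansol: *lubases
  lubases → lubasis   [vowel merger]
  lubasis → lobasis   [vowel merger]
  lobasis → lovasis   [intervocalic lenition]
  lovasis (rule 4 does not apply)
  giving Ansol lovasis.
Ansol 'lovasis' matches the regular reflex exactly, so the pair is cognate.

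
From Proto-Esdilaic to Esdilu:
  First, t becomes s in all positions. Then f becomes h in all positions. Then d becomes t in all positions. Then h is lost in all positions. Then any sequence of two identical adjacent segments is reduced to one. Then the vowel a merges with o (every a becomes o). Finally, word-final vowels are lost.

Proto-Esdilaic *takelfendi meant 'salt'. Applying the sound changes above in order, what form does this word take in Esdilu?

sokelent

Esdilu: *takelfendi
  takelfendi → sakelfendi   [unconditioned shift]
  sakelfendi → sakelhendi   [unconditioned shift]
  sakelhendi → sakelhenti   [unconditioned shift]
  sakelhenti → sakelenti   [h-loss]
  sakelenti (rule 5 does not apply)
  sakelenti → sokelenti   [vowel merger]
  sokelenti → sokelent   [apocope]
  giving Esdilu sokelent.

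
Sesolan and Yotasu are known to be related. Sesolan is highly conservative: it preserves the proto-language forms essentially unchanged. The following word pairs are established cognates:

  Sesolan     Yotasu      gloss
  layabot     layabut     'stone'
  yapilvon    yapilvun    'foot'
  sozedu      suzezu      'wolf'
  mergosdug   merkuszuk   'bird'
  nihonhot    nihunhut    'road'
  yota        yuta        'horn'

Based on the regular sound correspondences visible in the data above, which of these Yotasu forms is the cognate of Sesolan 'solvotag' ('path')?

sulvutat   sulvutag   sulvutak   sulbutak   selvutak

sulvutak

layabot ~ layabut, sozedu ~ suzezu — Sesolan o corresponds to Yotasu u after a consonant, before a consonant other than r, m, n, p, b, f, v.
mergosdug ~ merkuszuk — Sesolan g corresponds to Yotasu k word-finally.
Applying these to Sesolan 'solvotag':
  solvotag → sulvotag   (o→u after a consonant, before a consonant other than r, m, n, p, b, f, v)
  sulvotag → sulvutag   (o→u after a consonant, before a consonant other than r, m, n, p, b, f, v)
  sulvutag → sulvutak   (g→k word-finally)
So the Yotasu cognate is 'sulvutak'.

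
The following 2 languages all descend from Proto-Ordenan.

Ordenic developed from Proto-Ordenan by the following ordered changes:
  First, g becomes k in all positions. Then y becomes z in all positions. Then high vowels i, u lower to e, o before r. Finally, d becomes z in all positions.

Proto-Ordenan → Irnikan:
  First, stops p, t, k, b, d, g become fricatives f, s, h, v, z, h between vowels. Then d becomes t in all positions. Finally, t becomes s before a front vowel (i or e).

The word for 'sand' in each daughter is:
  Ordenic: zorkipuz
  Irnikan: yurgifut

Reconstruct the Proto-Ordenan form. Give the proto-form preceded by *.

*yurgipud

Position 1: Ordenic has z, Irnikan has y. Irnikan preserves y here (none of its changes turn any other segment into y), so the proto-segment is *y.
Position 4: Ordenic has k, Irnikan has g. Irnikan preserves g here (none of its changes turn any other segment into g), so the proto-segment is *g.
Position 8: Ordenic has z, Irnikan has t. Taking the neighbouring segments as reconstructed: Ordenic z could go back to *d or *z or *y; Irnikan t could go back to *t or *d — the one source consistent with every daughter is *d.
Verify the candidate proto-form against each daughter:
Ordenic: start from *yurgipud.
  rule 1 (unconditioned shift): yurgipud → yurkipud
  rule 2 (unconditioned shift): yurkipud → zurkipud
  rule 3 (pre-rhotic lowering): zurkipud → zorkipud
  rule 4 (unconditioned shift): zorkipud → zorkipuz
  ⇒ Ordenic zorkipuz
Irnikan: *yurgipud > yurgifud > yurgifut  (by intervocalic lenition, unconditioned shift)
*yurgipud is the unique common source.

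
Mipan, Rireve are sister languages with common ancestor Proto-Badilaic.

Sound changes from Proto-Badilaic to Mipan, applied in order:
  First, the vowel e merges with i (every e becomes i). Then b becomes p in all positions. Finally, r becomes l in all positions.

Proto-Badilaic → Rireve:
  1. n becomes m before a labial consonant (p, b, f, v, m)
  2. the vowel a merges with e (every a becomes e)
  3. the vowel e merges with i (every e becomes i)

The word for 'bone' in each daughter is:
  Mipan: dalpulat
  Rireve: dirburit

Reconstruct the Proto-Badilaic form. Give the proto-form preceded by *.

*darburat

Position 7: Mipan has a, Rireve has i. Mipan preserves a here (none of its changes turn any other segment into a), so the proto-segment is *a.
Position 2: Mipan has a, Rireve has i. Mipan preserves a here (none of its changes turn any other segment into a), so the proto-segment is *a.
Verify the candidate proto-form against each daughter:
Mipan: *darburat
  darburat (rule 1 does not apply)
  darburat → darpurat   [unconditioned shift]
  darpurat → dalpulat   [unconditioned shift]
  giving Mipan dalpulat.
Rireve: *darburat
  darburat (rule 1 does not apply)
  darburat → derburet   [vowel merger]
  derburet → dirburit   [vowel merger]
  giving Rireve dirburit.
No other proto-form is consistent with every reflex, so the reconstruction is *darburat.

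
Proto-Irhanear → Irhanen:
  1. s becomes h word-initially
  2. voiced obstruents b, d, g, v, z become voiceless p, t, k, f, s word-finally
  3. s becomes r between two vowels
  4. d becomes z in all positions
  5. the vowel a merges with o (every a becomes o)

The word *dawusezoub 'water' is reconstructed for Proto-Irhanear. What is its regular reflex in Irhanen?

zowurezoup

Irhanen: *dawusezoub
  dawusezoub (rule 1 does not apply)
  dawusezoub → dawusezoup   [final devoicing]
  dawusezoup → dawurezoup   [rhotacism]
  dawurezoup → zawurezoup   [unconditioned shift]
  zawurezoup → zowurezoup   [vowel merger]
  giving Irhanen zowurezoup.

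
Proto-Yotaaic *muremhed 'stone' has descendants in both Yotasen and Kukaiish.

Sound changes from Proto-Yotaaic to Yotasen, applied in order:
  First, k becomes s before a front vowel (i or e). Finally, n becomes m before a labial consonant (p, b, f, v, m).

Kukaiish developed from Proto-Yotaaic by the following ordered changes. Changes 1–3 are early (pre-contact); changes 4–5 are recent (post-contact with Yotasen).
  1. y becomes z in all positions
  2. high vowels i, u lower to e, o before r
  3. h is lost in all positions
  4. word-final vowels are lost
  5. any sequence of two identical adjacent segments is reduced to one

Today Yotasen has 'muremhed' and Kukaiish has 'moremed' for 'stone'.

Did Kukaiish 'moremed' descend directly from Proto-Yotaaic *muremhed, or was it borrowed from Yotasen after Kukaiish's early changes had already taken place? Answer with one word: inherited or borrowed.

If inherited, *muremhed would pass through all of Kukaiish's changes:
Kukaiish: start from *muremhed.
  rule 1: no change — muremhed
  rule 2 (pre-rhotic lowering): muremhed → moremhed
  rule 3 (h-loss): moremhed → moremed
  rule 4: no change — moremed
  rule 5: no change — moremed
  ⇒ Kukaiish moremed
If borrowed from Yotasen 'muremhed' after the early changes, it would undergo only the recent ones:
  rule 4 (apocope): no change (muremhed)
  rule 5 (degemination): no change (muremhed)
  ⇒ as a loan: muremhed
Kukaiish 'moremed' matches the inherited outcome exactly, so it is an inherited cognate, not a loan.

inherited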